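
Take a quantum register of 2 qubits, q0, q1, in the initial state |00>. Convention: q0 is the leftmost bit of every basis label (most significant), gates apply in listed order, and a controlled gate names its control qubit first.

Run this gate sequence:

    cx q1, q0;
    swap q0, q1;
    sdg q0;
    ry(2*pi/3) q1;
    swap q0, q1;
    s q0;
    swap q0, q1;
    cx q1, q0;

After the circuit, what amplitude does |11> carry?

|11> carries amplitude sqrt(3)*I/2 in the final state.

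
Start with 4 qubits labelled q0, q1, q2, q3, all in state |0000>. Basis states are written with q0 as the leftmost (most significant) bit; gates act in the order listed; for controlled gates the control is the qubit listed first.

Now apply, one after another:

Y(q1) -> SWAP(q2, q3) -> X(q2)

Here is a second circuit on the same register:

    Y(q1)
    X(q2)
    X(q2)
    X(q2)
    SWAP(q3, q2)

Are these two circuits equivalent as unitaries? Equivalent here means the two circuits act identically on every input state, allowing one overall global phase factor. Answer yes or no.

No — the two circuits implement different unitaries, even allowing a global phase.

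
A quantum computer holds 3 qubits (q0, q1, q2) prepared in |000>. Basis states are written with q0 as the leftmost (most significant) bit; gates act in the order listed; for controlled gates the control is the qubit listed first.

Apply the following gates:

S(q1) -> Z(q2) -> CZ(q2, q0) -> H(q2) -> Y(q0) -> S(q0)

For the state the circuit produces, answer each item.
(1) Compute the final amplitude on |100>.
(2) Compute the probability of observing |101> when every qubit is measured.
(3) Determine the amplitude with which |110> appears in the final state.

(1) The amplitude on |100> is -sqrt(2)/2.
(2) A full measurement returns |101> with probability 1/2.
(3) |110> carries amplitude 0 in the final state.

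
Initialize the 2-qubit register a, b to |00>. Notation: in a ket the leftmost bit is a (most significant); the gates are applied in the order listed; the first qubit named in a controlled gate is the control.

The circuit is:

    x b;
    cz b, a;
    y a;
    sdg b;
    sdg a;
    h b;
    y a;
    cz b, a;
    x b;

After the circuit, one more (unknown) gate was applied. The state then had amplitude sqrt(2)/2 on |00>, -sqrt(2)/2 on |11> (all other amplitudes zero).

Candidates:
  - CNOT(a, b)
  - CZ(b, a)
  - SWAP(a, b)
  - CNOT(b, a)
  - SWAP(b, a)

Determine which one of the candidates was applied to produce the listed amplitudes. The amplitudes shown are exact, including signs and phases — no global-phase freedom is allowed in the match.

The unique candidate consistent with the amplitudes is CNOT(b, a).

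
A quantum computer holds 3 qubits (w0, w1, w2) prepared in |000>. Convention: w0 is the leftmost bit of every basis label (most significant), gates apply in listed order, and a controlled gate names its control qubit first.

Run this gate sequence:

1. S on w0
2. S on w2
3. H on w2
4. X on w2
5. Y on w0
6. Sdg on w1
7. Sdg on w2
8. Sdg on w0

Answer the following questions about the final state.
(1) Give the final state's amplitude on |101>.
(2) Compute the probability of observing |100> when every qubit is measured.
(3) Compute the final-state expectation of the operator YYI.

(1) The final state's coefficient on |101> equals -sqrt(2)*I/2.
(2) The probability of measuring |100> is 1/2.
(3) The observable YYI averages to 0.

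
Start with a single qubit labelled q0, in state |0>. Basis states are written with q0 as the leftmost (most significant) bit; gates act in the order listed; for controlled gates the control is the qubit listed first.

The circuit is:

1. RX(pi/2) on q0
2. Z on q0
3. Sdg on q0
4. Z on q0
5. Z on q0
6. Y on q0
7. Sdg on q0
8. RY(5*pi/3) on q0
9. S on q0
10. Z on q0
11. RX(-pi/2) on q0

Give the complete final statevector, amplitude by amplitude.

After the circuit, the state carries amplitude -(1 - I)*(sqrt(3) + I)/4 on |0>, -(1 - I)*(sqrt(3) + I)/4 on |1>.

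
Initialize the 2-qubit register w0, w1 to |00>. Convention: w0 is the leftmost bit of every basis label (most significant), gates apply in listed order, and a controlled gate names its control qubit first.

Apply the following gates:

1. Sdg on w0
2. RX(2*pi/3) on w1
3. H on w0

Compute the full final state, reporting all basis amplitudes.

After the circuit, the state carries amplitude sqrt(2)/4 on |00>, -sqrt(6)*I/4 on |01>, sqrt(2)/4 on |10>, -sqrt(6)*I/4 on |11>.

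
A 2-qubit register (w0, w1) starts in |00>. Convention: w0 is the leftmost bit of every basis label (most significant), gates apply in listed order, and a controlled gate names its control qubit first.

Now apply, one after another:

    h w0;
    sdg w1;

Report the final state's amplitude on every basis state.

The final amplitudes are sqrt(2)/2 on |00>, 0 on |01>, sqrt(2)/2 on |10>, 0 on |11>.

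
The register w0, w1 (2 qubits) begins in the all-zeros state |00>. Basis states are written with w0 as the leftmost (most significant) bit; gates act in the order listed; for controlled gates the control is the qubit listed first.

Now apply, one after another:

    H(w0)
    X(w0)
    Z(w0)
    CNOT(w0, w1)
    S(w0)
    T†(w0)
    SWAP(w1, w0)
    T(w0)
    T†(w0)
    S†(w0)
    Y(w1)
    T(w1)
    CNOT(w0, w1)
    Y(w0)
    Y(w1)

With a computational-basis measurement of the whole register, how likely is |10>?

Outcome |10> occurs with probability 1/2.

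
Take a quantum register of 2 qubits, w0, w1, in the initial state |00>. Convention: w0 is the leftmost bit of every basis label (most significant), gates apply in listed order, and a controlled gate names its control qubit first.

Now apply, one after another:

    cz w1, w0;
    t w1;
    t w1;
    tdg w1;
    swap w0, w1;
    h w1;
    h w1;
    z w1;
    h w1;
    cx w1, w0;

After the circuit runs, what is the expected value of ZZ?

The observable ZZ averages to 1.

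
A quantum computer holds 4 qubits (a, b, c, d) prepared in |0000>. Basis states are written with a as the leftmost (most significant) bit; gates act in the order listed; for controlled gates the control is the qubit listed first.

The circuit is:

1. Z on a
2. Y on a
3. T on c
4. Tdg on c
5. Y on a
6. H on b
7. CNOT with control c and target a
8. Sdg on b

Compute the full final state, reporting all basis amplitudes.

The resulting statevector has amplitude sqrt(2)/2 on |0000>, -sqrt(2)*I/2 on |0100>, and 0 on every other basis state. Key observation: steps 2-5 multiply out to the identity, so the circuit reduces to the remaining gates.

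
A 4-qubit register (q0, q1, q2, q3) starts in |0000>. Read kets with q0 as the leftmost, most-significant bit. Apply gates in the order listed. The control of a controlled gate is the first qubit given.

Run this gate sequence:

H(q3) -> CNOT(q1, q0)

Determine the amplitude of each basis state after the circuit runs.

After the circuit, the state carries amplitude sqrt(2)/2 on |0000>, sqrt(2)/2 on |0001>, and 0 on every other basis state.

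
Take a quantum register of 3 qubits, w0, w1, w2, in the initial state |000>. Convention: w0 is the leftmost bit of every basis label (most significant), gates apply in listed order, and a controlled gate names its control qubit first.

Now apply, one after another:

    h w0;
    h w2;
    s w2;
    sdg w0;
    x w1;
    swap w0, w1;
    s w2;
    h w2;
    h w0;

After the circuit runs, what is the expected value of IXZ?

In the final state, IXZ has expectation 0.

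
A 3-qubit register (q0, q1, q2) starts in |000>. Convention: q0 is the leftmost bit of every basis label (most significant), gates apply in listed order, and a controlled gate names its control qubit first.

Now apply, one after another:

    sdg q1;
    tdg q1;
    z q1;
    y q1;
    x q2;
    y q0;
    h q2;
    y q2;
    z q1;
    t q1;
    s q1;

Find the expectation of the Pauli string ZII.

In the final state, ZII has expectation -1.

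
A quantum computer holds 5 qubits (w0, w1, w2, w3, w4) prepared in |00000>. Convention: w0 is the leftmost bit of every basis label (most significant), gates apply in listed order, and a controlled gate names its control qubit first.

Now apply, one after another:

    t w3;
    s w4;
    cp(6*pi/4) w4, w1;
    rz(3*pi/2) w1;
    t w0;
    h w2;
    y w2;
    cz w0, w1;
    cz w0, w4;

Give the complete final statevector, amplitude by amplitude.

After the circuit, the state carries amplitude sqrt(2)*exp(3*I*pi/4)/2 on |00000>, -sqrt(2)*exp(3*I*pi/4)/2 on |00100>, and 0 on every other basis state.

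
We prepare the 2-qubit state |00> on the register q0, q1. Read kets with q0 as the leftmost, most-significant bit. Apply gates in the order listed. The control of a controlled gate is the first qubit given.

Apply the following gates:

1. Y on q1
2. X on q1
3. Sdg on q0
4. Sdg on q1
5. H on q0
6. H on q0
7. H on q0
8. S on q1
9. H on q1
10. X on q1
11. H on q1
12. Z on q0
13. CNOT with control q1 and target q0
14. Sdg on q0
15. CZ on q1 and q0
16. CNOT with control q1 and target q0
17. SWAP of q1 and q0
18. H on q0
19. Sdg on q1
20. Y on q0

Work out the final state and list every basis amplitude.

After the circuit, the state carries amplitude 1/2 on |00>, 1/2 on |01>, -1/2 on |10>, -1/2 on |11>.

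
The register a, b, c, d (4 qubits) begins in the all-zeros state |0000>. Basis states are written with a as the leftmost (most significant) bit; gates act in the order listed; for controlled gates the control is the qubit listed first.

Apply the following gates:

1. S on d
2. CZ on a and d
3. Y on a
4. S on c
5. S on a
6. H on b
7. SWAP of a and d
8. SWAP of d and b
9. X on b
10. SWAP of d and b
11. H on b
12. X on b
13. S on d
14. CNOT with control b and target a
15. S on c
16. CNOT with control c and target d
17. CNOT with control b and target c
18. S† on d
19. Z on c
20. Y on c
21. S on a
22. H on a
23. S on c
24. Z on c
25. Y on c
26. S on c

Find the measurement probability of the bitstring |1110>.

The probability of measuring |1110> is 1/2.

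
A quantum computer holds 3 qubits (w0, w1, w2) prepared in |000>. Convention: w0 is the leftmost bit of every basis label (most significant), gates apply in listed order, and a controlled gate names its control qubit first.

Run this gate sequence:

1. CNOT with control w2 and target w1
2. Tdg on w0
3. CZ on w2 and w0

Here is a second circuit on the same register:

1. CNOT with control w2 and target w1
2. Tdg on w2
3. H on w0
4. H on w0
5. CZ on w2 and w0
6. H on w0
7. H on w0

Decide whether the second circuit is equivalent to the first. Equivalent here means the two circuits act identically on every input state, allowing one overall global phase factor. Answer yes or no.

No: there is an input state on which the two circuits produce genuinely different outputs (not merely differing by a phase).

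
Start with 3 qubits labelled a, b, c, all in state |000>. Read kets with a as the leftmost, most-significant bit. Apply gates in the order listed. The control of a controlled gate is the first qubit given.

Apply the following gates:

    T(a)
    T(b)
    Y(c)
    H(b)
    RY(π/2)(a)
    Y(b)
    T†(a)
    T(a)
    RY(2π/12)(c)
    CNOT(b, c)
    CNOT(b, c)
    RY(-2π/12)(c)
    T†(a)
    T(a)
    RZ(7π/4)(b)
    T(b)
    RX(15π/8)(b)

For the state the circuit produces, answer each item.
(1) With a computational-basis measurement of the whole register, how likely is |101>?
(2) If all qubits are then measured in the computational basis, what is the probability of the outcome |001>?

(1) A full measurement returns |101> with probability 1/4. Key observation: steps 7-14 multiply out to the identity, so the circuit reduces to the remaining gates.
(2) The probability of measuring |001> is 1/4.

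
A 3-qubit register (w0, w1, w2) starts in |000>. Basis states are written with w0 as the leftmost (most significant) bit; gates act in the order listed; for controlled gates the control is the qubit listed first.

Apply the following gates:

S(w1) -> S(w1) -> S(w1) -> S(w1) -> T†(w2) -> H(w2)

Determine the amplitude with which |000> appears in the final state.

|000> carries amplitude sqrt(2)/2 in the final state.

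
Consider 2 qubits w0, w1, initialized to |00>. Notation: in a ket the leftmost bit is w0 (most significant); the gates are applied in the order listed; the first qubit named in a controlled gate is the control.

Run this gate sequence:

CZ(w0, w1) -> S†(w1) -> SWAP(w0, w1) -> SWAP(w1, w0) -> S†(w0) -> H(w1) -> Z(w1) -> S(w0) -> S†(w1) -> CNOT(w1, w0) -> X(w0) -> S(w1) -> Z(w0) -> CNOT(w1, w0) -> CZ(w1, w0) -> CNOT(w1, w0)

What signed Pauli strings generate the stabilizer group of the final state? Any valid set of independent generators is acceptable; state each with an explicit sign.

One valid set of independent stabilizer generators is -XX, -ZZ (any independent generating set of the same group is equally correct).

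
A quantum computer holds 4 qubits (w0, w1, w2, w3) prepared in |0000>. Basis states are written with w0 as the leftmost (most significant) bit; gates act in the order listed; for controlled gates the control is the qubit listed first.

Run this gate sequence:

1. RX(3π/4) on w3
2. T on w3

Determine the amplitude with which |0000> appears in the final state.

The final state's coefficient on |0000> equals sqrt(2 - sqrt(2))/2.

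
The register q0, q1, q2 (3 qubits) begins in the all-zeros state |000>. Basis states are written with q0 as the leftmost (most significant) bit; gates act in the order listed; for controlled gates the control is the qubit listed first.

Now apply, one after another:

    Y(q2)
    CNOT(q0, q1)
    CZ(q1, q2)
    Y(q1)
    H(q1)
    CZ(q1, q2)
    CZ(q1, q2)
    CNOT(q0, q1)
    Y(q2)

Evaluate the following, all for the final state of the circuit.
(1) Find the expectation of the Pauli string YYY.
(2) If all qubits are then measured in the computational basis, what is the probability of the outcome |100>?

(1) The expectation value of YYY is 0.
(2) Outcome |100> occurs with probability 0.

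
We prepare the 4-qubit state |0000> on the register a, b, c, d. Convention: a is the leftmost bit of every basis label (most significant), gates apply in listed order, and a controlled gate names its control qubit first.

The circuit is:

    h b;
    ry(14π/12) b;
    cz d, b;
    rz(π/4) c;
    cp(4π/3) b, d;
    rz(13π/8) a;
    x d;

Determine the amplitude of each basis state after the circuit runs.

The resulting statevector has amplitude sqrt(3)*exp(I*pi/16)/2 on |0001>, -exp(I*pi/16)/2 on |0101>, and 0 on every other basis state.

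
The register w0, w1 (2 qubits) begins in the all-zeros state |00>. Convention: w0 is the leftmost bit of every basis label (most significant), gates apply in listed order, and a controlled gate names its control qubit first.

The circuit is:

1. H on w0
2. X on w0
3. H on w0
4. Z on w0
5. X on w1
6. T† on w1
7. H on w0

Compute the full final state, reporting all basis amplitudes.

The final amplitudes are 0 on |00>, -sqrt(2)*exp(3*I*pi/4)/2 on |01>, 0 on |10>, -sqrt(2)*exp(3*I*pi/4)/2 on |11>.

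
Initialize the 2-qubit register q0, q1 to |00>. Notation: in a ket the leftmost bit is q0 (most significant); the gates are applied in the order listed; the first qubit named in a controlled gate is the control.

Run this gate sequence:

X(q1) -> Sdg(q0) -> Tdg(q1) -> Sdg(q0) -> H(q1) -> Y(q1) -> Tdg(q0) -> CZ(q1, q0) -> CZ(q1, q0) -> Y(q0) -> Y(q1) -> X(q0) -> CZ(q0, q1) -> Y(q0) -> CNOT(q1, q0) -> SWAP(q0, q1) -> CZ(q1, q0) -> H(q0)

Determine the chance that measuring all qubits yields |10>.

A full measurement returns |10> with probability 1/4. Key observation: gates 8-9 undo each other exactly, leaving only the rest of the circuit to track.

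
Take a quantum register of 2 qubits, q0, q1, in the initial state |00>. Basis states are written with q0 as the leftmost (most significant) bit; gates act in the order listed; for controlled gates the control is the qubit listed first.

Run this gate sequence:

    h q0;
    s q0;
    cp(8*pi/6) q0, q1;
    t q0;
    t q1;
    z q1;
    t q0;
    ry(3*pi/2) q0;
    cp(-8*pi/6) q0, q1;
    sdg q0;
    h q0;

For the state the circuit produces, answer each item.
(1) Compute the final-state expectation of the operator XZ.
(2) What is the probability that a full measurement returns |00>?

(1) The expectation value of XZ is -1.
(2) Outcome |00> occurs with probability 1/2.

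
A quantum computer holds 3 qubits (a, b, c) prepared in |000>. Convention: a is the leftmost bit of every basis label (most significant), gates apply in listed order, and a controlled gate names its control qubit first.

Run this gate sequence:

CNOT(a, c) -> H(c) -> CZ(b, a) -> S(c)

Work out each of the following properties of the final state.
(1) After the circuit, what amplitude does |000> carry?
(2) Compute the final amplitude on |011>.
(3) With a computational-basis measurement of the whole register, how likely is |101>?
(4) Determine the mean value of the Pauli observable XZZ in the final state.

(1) The amplitude on |000> is sqrt(2)/2.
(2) The amplitude on |011> is 0.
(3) The probability of measuring |101> is 0.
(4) In the final state, XZZ has expectation 0.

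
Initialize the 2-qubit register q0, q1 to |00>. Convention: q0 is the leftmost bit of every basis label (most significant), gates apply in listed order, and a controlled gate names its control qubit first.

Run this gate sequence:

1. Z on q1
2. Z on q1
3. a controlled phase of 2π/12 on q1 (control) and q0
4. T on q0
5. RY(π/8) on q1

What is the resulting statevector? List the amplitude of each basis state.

The final amplitudes are cos(pi/16) on |00>, sin(pi/16) on |01>, 0 on |10>, 0 on |11>.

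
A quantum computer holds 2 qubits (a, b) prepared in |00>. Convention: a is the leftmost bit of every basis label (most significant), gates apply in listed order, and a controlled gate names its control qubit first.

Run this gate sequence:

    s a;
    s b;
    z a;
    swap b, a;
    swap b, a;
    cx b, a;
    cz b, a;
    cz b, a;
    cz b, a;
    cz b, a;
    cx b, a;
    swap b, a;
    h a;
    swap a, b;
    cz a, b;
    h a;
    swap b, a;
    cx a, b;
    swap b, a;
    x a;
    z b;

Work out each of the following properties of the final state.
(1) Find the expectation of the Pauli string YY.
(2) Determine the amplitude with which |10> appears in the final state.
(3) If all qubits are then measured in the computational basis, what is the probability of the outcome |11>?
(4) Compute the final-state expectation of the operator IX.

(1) The observable YY averages to 0. Key observation: gates 5-12 undo each other exactly, leaving only the rest of the circuit to track.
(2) The final state's coefficient on |10> equals 1/2.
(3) A full measurement returns |11> with probability 1/4.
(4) The expectation value of IX is -1.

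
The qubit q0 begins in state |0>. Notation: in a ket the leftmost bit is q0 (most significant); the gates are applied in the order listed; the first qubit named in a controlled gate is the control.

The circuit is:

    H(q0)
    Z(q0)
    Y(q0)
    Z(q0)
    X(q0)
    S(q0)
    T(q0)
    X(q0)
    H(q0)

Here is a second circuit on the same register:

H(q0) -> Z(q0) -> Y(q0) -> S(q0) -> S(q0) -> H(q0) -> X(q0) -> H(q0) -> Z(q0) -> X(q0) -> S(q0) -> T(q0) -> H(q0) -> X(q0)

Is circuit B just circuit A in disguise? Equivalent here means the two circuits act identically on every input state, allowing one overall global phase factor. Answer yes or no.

No: there is an input state on which the two circuits produce genuinely different outputs (not merely differing by a phase).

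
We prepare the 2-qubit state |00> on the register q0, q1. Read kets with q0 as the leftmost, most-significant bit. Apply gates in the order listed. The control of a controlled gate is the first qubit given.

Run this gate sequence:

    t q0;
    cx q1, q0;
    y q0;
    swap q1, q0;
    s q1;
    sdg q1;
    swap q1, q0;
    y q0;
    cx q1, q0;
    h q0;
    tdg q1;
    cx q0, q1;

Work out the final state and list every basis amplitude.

After the circuit, the state carries amplitude sqrt(2)/2 on |00>, 0 on |01>, 0 on |10>, sqrt(2)/2 on |11>. Key observation: the block from step 2 through step 9 cancels to the identity and can be dropped.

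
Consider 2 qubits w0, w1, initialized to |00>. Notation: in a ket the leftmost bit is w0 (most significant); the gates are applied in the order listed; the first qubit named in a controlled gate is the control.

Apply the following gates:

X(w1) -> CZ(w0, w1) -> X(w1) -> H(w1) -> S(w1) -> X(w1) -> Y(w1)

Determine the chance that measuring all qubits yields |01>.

A full measurement returns |01> with probability 1/2.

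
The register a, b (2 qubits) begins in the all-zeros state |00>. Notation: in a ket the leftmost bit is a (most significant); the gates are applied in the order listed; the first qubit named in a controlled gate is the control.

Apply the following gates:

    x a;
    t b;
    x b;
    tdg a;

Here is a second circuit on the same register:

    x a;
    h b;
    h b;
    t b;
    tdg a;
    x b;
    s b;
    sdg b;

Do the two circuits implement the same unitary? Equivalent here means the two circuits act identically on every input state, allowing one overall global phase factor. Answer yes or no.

Yes — the two circuits implement the same unitary up to a global phase.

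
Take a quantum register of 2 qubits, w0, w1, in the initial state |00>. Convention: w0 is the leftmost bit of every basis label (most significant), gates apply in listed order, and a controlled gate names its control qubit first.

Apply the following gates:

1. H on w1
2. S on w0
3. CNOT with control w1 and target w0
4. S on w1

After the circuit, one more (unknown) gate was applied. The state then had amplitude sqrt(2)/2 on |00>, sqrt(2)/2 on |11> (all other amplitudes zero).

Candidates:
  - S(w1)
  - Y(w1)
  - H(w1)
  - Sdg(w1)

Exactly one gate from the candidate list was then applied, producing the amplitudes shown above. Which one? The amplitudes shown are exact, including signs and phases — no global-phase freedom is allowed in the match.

It was Sdg(w1) that produced the state shown.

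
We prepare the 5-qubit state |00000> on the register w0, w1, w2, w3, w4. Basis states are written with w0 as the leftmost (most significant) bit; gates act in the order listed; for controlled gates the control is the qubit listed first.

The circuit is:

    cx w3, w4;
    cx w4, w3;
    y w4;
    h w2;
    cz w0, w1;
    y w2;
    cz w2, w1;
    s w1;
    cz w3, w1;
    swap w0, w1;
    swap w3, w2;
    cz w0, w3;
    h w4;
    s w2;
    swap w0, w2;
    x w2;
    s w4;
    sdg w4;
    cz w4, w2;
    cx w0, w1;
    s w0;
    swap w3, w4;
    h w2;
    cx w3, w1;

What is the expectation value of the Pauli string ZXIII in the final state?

In the final state, ZXIII has expectation 0.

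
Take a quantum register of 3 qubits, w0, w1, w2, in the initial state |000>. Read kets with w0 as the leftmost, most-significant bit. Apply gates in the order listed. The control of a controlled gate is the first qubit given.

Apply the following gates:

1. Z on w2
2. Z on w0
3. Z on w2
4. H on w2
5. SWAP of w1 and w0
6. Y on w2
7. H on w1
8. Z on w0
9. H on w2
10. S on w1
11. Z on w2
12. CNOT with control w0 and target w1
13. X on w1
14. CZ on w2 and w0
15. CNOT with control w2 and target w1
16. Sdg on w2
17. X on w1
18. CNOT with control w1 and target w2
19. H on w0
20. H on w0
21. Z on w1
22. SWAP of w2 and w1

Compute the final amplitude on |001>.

|001> carries amplitude -sqrt(2)/2 in the final state.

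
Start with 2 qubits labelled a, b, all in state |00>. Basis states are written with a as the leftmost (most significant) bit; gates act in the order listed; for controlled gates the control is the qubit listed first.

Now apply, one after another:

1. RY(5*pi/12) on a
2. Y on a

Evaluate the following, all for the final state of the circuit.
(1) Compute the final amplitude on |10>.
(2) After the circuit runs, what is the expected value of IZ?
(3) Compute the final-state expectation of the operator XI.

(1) The final state's coefficient on |10> equals I*sqrt(6 - 3*sqrt(2))/4 + I*sqrt(sqrt(2) + 2)/4.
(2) In the final state, IZ has expectation 1.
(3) The expectation value of XI is -sqrt(6)/4 - sqrt(2)/4.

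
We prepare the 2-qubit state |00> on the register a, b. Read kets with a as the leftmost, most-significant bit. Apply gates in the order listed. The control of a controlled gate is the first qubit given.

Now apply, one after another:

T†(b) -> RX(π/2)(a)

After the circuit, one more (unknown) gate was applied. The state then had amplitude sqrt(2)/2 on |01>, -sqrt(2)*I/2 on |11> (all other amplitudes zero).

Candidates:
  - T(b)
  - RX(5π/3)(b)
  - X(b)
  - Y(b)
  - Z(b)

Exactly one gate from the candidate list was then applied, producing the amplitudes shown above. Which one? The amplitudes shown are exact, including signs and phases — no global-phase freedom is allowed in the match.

It was X(b) that produced the state shown.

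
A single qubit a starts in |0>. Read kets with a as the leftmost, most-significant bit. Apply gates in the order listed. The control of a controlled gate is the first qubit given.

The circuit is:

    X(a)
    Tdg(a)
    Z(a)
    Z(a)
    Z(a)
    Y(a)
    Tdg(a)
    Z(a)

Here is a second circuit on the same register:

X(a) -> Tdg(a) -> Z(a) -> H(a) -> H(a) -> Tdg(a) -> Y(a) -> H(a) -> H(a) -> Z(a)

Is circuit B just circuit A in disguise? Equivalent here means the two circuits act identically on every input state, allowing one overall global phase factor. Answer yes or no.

No: there is an input state on which the two circuits produce genuinely different outputs (not merely differing by a phase).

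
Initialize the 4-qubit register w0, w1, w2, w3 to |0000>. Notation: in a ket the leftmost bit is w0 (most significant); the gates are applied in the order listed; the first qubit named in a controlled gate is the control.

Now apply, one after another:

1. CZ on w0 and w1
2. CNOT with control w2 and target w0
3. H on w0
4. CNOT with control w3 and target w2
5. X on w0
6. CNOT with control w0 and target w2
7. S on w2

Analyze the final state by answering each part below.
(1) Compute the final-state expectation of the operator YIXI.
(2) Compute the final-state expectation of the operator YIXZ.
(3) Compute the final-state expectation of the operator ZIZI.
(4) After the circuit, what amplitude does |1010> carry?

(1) In the final state, YIXI has expectation 1.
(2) The expectation value of YIXZ is 1.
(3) In the final state, ZIZI has expectation 1.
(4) The amplitude on |1010> is sqrt(2)*I/2.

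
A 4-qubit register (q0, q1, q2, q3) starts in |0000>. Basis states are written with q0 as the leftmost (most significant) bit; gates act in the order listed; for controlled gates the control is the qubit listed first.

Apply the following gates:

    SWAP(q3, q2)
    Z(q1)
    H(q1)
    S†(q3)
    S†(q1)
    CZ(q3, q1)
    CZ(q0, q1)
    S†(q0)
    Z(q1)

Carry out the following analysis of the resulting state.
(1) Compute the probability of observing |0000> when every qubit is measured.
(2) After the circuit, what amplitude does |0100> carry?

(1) A full measurement returns |0000> with probability 1/2.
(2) |0100> carries amplitude sqrt(2)*I/2 in the final state.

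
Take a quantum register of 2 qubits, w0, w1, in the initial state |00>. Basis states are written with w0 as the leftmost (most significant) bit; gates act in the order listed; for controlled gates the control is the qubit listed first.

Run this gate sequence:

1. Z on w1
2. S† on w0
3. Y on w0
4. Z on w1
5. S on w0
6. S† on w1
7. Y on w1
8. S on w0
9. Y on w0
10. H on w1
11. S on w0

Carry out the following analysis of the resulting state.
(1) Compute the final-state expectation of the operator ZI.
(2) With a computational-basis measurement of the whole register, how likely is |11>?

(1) In the final state, ZI has expectation 1.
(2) A full measurement returns |11> with probability 0.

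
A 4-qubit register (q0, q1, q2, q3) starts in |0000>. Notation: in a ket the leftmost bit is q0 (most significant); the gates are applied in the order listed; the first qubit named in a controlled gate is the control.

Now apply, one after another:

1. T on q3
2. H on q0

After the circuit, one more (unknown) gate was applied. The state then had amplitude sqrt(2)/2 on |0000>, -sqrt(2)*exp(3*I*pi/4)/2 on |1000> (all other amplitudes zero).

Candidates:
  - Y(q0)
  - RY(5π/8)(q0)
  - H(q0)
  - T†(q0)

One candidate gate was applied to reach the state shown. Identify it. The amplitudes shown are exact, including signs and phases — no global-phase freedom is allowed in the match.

The applied gate was T†(q0).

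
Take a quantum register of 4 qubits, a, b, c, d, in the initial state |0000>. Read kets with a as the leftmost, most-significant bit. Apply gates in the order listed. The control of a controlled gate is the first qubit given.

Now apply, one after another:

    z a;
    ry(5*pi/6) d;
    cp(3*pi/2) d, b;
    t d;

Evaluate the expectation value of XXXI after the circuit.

In the final state, XXXI has expectation 0.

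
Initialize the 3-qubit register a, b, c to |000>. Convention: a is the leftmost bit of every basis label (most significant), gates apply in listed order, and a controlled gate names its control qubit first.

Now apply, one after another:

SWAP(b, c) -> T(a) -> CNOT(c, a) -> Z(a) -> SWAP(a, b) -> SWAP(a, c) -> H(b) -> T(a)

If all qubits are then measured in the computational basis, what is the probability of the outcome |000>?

A full measurement returns |000> with probability 1/2.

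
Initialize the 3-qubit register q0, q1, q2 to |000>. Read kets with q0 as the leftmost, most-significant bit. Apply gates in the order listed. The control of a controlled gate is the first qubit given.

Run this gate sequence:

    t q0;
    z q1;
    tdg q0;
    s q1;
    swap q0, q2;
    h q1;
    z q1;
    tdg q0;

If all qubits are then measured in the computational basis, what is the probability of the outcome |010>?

The probability of measuring |010> is 1/2.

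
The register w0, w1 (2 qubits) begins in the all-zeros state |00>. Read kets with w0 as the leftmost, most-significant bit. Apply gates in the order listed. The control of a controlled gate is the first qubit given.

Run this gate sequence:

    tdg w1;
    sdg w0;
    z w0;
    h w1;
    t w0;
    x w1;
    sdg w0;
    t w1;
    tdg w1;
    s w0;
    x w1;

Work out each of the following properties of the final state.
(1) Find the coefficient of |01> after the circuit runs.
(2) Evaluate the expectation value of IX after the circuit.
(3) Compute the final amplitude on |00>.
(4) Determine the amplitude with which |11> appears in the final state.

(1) |01> carries amplitude sqrt(2)/2 in the final state.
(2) The expectation value of IX is 1.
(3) The final state's coefficient on |00> equals sqrt(2)/2.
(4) The amplitude on |11> is 0.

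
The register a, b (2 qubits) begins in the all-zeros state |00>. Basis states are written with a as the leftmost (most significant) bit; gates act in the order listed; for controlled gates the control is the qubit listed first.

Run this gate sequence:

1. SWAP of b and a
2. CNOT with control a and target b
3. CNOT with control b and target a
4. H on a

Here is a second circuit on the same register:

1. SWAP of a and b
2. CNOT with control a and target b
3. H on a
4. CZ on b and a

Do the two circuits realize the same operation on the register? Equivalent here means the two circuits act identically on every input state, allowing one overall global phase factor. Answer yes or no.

Yes: on every input state the two circuits agree up to one overall phase factor.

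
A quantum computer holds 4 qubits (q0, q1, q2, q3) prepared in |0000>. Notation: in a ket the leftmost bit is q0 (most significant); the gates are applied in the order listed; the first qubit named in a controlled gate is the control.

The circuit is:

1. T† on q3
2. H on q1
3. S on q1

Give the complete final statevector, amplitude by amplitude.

The resulting statevector has amplitude sqrt(2)/2 on |0000>, sqrt(2)*I/2 on |0100>, and 0 on every other basis state.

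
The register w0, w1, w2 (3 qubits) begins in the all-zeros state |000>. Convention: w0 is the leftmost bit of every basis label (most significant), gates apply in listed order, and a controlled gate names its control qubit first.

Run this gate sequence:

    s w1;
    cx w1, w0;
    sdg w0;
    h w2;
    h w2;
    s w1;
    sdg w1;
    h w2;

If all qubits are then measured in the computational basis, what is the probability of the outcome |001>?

A full measurement returns |001> with probability 1/2. Key observation: gates 5-8 undo each other exactly, leaving only the rest of the circuit to track.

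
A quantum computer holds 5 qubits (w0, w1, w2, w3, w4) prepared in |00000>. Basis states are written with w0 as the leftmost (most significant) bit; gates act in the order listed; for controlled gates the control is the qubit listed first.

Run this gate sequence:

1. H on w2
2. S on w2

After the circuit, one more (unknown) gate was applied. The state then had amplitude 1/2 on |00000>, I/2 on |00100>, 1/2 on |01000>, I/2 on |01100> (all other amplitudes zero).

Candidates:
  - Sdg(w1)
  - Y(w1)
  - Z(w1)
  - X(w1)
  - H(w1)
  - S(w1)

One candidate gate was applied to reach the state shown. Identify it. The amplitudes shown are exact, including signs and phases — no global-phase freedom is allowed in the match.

The applied gate was H(w1).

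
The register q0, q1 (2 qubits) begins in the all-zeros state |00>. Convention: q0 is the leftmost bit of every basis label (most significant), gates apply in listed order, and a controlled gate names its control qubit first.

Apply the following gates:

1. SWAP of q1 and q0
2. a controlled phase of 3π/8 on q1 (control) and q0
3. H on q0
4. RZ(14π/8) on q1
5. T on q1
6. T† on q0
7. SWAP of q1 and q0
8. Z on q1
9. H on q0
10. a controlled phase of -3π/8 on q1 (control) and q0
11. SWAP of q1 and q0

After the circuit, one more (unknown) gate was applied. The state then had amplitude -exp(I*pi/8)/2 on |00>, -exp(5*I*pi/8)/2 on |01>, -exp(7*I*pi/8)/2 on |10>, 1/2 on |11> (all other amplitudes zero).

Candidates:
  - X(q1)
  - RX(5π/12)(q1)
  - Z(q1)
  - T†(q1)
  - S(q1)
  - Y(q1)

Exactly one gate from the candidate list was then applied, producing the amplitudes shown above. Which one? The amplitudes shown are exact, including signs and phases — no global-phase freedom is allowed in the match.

It was S(q1) that produced the state shown.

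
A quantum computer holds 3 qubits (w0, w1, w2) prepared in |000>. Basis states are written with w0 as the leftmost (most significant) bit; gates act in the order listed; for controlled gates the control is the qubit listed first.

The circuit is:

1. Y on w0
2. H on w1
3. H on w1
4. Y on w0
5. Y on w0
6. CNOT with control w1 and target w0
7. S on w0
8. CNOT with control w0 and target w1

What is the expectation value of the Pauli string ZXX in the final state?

The expectation value of ZXX is 0. Key observation: gates 1-4 undo each other exactly, leaving only the rest of the circuit to track.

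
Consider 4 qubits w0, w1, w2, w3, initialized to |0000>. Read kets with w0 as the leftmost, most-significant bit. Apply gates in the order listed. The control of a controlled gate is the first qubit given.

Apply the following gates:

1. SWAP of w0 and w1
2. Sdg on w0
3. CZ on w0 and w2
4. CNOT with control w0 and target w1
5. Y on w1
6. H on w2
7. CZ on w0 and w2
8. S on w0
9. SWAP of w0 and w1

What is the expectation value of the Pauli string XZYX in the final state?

The expectation value of XZYX is 0.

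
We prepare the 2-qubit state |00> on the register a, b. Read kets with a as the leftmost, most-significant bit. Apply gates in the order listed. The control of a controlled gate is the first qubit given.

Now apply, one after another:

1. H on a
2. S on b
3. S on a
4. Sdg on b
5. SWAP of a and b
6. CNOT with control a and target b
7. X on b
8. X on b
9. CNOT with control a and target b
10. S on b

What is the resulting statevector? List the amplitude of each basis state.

After the circuit, the state carries amplitude sqrt(2)/2 on |00>, -sqrt(2)/2 on |01>, 0 on |10>, 0 on |11>. Key observation: gates 6-9 undo each other exactly, leaving only the rest of the circuit to track.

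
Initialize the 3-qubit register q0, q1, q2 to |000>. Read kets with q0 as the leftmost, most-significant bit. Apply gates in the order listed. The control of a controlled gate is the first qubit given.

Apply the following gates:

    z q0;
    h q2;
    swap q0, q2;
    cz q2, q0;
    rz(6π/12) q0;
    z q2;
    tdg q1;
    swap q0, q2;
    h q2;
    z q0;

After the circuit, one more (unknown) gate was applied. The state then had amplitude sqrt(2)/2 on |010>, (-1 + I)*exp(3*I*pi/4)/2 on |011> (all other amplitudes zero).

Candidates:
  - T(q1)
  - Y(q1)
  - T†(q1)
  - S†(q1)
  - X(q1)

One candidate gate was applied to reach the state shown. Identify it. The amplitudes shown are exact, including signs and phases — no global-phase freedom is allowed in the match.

The unique candidate consistent with the amplitudes is X(q1).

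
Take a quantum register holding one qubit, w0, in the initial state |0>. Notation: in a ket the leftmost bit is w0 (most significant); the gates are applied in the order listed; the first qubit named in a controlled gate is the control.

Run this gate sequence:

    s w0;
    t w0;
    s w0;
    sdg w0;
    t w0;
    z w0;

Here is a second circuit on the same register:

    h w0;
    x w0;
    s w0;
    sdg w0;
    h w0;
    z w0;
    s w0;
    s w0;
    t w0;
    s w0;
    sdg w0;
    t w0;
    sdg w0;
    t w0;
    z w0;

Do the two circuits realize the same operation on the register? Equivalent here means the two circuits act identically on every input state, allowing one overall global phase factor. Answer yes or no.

No — the two circuits implement different unitaries, even allowing a global phase.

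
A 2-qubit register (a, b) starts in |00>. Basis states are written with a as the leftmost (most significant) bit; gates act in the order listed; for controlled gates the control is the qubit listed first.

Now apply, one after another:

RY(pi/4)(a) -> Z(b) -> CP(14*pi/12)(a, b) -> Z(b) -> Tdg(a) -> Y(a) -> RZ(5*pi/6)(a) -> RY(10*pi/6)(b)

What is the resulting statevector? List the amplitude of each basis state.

The resulting statevector has amplitude -sqrt(6 - 3*sqrt(2))*exp(5*I*pi/6)/4 on |00>, sqrt(2 - sqrt(2))*exp(5*I*pi/6)/4 on |01>, -sqrt(3*sqrt(2) + 6)*exp(11*I*pi/12)/4 on |10>, sqrt(sqrt(2) + 2)*exp(11*I*pi/12)/4 on |11>.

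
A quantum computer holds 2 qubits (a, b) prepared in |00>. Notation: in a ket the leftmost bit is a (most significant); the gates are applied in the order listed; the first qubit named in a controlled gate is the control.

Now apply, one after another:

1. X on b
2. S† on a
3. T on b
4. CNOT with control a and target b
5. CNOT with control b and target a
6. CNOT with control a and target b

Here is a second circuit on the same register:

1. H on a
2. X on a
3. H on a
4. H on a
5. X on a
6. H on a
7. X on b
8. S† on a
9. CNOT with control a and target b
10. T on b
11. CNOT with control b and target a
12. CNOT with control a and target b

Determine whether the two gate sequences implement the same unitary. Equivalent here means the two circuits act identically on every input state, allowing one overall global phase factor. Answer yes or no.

No, they are not equivalent — no single phase factor reconciles the two unitaries.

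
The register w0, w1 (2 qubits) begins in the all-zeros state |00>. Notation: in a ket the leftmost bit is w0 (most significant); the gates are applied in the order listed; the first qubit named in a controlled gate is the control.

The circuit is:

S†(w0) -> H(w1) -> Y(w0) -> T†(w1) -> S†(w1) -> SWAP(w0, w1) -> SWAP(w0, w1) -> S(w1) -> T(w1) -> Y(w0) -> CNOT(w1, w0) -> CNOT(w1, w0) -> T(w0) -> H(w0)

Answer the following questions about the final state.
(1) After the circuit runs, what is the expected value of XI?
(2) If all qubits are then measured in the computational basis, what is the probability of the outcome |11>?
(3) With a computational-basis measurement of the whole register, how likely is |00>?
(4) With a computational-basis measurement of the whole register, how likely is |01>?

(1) The observable XI averages to 1. Key observation: steps 3-10 multiply out to the identity, so the circuit reduces to the remaining gates.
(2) The probability of measuring |11> is 1/4.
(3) The probability of measuring |00> is 1/4.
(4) A full measurement returns |01> with probability 1/4.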